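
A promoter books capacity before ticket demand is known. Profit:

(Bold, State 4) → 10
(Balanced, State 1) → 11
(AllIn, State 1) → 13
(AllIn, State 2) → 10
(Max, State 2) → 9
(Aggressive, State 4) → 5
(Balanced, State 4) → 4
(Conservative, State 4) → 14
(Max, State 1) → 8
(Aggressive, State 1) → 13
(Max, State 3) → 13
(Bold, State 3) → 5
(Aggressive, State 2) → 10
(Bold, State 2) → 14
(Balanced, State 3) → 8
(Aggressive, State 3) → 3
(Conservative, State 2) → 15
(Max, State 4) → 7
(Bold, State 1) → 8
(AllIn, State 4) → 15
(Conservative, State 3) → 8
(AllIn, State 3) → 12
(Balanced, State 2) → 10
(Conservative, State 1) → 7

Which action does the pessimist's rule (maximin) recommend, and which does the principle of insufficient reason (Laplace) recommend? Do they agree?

maximin → AllIn; laplace → AllIn (agree)

Row minima: Conservative=7, Balanced=4, Aggressive=3, Bold=5, AllIn=10, Max=7
Best worst-case = 10 → AllIn.
Row averages: Conservative=11, Balanced=8.25, Aggressive=7.75, Bold=9.25, AllIn=12.5, Max=9.25
Highest average = 12.5 → AllIn.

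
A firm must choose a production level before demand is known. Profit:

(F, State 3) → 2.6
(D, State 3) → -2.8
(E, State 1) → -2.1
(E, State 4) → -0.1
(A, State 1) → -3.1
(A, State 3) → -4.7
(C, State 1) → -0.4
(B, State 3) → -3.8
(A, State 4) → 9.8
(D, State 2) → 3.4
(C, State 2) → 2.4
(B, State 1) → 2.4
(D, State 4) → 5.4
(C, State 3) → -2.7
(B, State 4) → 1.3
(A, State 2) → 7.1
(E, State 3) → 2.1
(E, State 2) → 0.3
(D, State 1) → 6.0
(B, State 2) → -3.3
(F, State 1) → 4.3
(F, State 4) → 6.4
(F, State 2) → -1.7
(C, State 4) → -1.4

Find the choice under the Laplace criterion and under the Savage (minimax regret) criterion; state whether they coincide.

laplace → D; minimax regret → D (agree)

Row averages: A=2.275, B=-0.85, C=-0.525, D=3, E=0.05, F=2.9
Highest average = 3 → D.
Column bests: State 1=6.0, State 2=7.1, State 3=2.6, State 4=9.8.
A regrets: 9.1, 0.0, 7.3, 0.0 → max 9.1
B regrets: 3.6, 10.4, 6.4, 8.5 → max 10.4
C regrets: 6.4, 4.7, 5.3, 11.2 → max 11.2
D regrets: 0.0, 3.7, 5.4, 4.4 → max 5.4
E regrets: 8.1, 6.8, 0.5, 9.9 → max 9.9
F regrets: 1.7, 8.8, 0.0, 3.4 → max 8.8
Smallest max regret = 5.4 → D.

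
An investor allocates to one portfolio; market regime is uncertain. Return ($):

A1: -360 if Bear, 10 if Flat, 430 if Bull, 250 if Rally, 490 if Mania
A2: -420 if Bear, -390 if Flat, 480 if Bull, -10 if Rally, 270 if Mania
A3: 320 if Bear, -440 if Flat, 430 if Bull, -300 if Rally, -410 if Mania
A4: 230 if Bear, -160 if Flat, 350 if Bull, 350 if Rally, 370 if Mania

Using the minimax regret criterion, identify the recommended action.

Column bests: Bear=320, Flat=10, Bull=480, Rally=350, Mania=490.
A1 regrets: 680, 0, 50, 100, 0 → max 680
A2 regrets: 740, 400, 0, 360, 220 → max 740
A3 regrets: 0, 450, 50, 650, 900 → max 900
A4 regrets: 90, 170, 130, 0, 120 → max 170
Smallest max regret = 170 → A4.

A4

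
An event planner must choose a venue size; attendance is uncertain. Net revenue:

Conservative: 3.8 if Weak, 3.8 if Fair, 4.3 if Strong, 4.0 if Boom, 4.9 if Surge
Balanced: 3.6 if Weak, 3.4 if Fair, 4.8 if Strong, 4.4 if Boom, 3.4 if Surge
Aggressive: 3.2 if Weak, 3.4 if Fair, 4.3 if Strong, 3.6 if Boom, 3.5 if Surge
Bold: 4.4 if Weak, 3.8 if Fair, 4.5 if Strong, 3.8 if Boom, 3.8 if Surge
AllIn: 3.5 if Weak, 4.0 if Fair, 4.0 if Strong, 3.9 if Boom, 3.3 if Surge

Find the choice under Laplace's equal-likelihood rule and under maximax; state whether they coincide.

Row averages: Conservative=4.16, Balanced=3.92, Aggressive=3.6, Bold=4.06, AllIn=3.74
Highest average = 4.16 → Conservative.
Row maxima: Conservative=4.9, Balanced=4.8, Aggressive=4.3, Bold=4.5, AllIn=4.0
Best best-case = 4.9 → Conservative.

laplace → Conservative; maximax → Conservative (agree)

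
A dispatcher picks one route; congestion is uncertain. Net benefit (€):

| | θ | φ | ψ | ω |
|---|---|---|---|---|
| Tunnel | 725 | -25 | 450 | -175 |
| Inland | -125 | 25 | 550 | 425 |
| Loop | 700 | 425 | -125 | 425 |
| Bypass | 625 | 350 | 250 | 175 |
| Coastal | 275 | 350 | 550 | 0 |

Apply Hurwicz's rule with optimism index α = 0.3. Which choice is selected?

Bypass

Tunnel: 0.3·725 + 0.7·(-175) = 95
Inland: 0.3·550 + 0.7·(-125) = 77.5
Loop: 0.3·700 + 0.7·(-125) = 122.5
Bypass: 0.3·625 + 0.7·175 = 310
Coastal: 0.3·550 + 0.7·0 = 165
Highest Hurwicz score = 310 → Bypass.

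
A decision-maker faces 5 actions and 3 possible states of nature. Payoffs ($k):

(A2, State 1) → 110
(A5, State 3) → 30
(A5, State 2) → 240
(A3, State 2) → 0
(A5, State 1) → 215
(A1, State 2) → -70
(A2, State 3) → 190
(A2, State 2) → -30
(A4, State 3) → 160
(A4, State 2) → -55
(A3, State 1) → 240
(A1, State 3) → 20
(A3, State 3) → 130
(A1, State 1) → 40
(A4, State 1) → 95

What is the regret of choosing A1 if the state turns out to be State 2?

Best payoff under State 2 is 240.
Regret = 240 − (-70) = 310.

310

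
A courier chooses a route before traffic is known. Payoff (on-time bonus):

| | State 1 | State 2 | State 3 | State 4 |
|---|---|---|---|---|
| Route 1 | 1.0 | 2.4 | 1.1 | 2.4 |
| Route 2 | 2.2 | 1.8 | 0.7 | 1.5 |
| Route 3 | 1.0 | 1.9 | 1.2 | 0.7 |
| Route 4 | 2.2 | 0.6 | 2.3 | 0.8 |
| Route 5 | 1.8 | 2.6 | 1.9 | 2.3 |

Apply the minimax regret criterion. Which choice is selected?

Route 5

Column bests: State 1=2.2, State 2=2.6, State 3=2.3, State 4=2.4.
Route 1 regrets: 1.2, 0.2, 1.2, 0.0 → max 1.2
Route 2 regrets: 0.0, 0.8, 1.6, 0.9 → max 1.6
Route 3 regrets: 1.2, 0.7, 1.1, 1.7 → max 1.7
Route 4 regrets: 0.0, 2.0, 0.0, 1.6 → max 2.0
Route 5 regrets: 0.4, 0.0, 0.4, 0.1 → max 0.4
Smallest max regret = 0.4 → Route 5.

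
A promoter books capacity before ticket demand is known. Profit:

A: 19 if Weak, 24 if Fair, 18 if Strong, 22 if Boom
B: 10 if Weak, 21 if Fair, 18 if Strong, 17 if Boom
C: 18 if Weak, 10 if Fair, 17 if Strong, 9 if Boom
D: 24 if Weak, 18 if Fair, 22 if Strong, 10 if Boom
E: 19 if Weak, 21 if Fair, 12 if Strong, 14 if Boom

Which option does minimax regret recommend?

Column bests: Weak=24, Fair=24, Strong=22, Boom=22.
A regrets: 5, 0, 4, 0 → max 5
B regrets: 14, 3, 4, 5 → max 14
C regrets: 6, 14, 5, 13 → max 14
D regrets: 0, 6, 0, 12 → max 12
E regrets: 5, 3, 10, 8 → max 10
Smallest max regret = 5 → A.

A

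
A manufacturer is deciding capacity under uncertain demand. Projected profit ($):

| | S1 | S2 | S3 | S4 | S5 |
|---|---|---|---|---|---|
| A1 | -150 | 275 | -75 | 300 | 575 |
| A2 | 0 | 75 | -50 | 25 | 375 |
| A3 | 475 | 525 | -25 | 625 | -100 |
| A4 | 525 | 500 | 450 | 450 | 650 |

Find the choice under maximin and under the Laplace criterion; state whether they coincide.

Row minima: A1=-150, A2=-50, A3=-100, A4=450
Best worst-case = 450 → A4.
Row averages: A1=185, A2=85, A3=300, A4=515
Highest average = 515 → A4.

maximin → A4; laplace → A4 (agree)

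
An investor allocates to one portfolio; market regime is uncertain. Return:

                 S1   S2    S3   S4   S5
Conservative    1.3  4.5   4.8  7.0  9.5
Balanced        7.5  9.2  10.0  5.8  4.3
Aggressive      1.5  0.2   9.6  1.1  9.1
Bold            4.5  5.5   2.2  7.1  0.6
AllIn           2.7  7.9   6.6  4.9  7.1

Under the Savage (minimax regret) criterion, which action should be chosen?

Column bests: S1=7.5, S2=9.2, S3=10.0, S4=7.1, S5=9.5.
Conservative regrets: 6.2, 4.7, 5.2, 0.1, 0.0 → max 6.2
Balanced regrets: 0.0, 0.0, 0.0, 1.3, 5.2 → max 5.2
Aggressive regrets: 6.0, 9.0, 0.4, 6.0, 0.4 → max 9.0
Bold regrets: 3.0, 3.7, 7.8, 0.0, 8.9 → max 8.9
AllIn regrets: 4.8, 1.3, 3.4, 2.2, 2.4 → max 4.8
Smallest max regret = 4.8 → AllIn.

AllIn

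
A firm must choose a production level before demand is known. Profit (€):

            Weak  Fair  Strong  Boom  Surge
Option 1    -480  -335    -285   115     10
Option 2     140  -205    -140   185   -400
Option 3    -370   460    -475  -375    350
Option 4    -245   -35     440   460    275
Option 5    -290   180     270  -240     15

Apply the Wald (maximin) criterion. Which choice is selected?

Option 4

Row minima: Option 1=-480, Option 2=-400, Option 3=-475, Option 4=-245, Option 5=-290
Best worst-case = -245 → Option 4.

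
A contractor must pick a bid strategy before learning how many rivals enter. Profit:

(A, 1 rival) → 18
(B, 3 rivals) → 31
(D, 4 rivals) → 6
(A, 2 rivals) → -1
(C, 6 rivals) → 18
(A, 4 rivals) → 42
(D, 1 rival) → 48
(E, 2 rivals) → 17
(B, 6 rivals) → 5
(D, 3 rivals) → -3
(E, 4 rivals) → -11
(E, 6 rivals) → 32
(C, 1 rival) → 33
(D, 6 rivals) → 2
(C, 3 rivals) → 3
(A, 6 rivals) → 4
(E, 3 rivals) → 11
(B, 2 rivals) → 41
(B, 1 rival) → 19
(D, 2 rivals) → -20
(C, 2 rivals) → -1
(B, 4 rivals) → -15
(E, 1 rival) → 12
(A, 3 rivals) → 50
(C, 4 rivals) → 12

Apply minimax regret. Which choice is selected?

A

Column bests: 1 rival=48, 2 rivals=41, 3 rivals=50, 4 rivals=42, 6 rivals=32.
A regrets: 30, 42, 0, 0, 28 → max 42
B regrets: 29, 0, 19, 57, 27 → max 57
C regrets: 15, 42, 47, 30, 14 → max 47
D regrets: 0, 61, 53, 36, 30 → max 61
E regrets: 36, 24, 39, 53, 0 → max 53
Smallest max regret = 42 → A.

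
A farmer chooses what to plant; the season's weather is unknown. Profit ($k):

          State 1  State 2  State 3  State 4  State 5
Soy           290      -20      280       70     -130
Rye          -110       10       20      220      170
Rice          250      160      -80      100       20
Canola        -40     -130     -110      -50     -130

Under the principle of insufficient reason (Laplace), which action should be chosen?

Soy

Row averages: Soy=98, Rye=62, Rice=90, Canola=-92
Highest average = 98 → Soy.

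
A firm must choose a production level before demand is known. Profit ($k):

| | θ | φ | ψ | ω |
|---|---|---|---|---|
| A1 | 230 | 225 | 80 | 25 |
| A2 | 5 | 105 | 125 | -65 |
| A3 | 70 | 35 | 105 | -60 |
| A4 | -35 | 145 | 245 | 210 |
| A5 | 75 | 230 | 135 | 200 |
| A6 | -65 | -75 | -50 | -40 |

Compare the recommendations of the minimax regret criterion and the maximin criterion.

Column bests: θ=230, φ=230, ψ=245, ω=210.
A1 regrets: 0, 5, 165, 185 → max 185
A2 regrets: 225, 125, 120, 275 → max 275
A3 regrets: 160, 195, 140, 270 → max 270
A4 regrets: 265, 85, 0, 0 → max 265
A5 regrets: 155, 0, 110, 10 → max 155
A6 regrets: 295, 305, 295, 250 → max 305
Smallest max regret = 155 → A5.
Row minima: A1=25, A2=-65, A3=-60, A4=-35, A5=75, A6=-75
Best worst-case = 75 → A5.

minimax regret → A5; maximin → A5 (agree)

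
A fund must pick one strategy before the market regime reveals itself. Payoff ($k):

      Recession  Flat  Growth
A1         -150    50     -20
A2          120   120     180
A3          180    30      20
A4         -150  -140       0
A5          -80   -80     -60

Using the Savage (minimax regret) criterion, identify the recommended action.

A2

Column bests: Recession=180, Flat=120, Growth=180.
A1 regrets: 330, 70, 200 → max 330
A2 regrets: 60, 0, 0 → max 60
A3 regrets: 0, 90, 160 → max 160
A4 regrets: 330, 260, 180 → max 330
A5 regrets: 260, 200, 240 → max 260
Smallest max regret = 60 → A2.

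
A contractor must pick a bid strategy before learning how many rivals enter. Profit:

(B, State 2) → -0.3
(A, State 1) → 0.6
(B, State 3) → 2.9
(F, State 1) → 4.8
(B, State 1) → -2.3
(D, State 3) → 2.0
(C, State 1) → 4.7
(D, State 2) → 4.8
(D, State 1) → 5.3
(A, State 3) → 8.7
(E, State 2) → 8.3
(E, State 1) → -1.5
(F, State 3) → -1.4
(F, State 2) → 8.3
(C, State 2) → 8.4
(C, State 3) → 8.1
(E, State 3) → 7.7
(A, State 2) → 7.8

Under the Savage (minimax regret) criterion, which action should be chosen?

C

Column bests: State 1=5.3, State 2=8.4, State 3=8.7.
A regrets: 4.7, 0.6, 0.0 → max 4.7
B regrets: 7.6, 8.7, 5.8 → max 8.7
C regrets: 0.6, 0.0, 0.6 → max 0.6
D regrets: 0.0, 3.6, 6.7 → max 6.7
E regrets: 6.8, 0.1, 1.0 → max 6.8
F regrets: 0.5, 0.1, 10.1 → max 10.1
Smallest max regret = 0.6 → C.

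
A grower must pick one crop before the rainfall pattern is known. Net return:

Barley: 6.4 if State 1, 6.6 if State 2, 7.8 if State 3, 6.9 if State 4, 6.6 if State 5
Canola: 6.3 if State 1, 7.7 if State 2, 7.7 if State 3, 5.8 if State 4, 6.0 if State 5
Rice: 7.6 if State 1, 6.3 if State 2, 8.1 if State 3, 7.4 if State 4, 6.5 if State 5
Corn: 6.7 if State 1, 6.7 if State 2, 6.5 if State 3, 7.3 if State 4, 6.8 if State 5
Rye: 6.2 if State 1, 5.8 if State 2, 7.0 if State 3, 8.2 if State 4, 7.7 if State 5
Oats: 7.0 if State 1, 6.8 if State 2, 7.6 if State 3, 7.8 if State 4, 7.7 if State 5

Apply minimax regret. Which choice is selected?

Column bests: State 1=7.6, State 2=7.7, State 3=8.1, State 4=8.2, State 5=7.7.
Barley regrets: 1.2, 1.1, 0.3, 1.3, 1.1 → max 1.3
Canola regrets: 1.3, 0.0, 0.4, 2.4, 1.7 → max 2.4
Rice regrets: 0.0, 1.4, 0.0, 0.8, 1.2 → max 1.4
Corn regrets: 0.9, 1.0, 1.6, 0.9, 0.9 → max 1.6
Rye regrets: 1.4, 1.9, 1.1, 0.0, 0.0 → max 1.9
Oats regrets: 0.6, 0.9, 0.5, 0.4, 0.0 → max 0.9
Smallest max regret = 0.9 → Oats.

Oats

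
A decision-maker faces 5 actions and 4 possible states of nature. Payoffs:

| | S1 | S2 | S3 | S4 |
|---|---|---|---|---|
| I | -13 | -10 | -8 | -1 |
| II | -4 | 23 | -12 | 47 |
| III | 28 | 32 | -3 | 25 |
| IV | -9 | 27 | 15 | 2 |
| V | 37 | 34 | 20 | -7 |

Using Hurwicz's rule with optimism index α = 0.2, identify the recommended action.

I: 0.2·(-1) + 0.8·(-13) = -10.6
II: 0.2·47 + 0.8·(-12) = -0.2
III: 0.2·32 + 0.8·(-3) = 4
IV: 0.2·27 + 0.8·(-9) = -1.8
V: 0.2·37 + 0.8·(-7) = 1.8
Highest Hurwicz score = 4 → III.

III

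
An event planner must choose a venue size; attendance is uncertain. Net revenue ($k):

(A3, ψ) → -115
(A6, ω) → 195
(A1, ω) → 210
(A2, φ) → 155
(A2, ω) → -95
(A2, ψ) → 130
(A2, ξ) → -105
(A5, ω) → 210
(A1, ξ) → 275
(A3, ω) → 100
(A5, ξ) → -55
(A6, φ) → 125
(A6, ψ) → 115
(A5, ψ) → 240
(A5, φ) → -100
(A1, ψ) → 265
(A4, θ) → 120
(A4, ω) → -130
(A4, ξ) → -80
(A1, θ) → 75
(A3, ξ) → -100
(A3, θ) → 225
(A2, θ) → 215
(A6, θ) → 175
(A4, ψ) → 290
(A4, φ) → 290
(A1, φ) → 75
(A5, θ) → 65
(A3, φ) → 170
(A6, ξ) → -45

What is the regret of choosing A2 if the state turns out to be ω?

305

Best payoff under ω is 210.
Regret = 210 − (-95) = 305.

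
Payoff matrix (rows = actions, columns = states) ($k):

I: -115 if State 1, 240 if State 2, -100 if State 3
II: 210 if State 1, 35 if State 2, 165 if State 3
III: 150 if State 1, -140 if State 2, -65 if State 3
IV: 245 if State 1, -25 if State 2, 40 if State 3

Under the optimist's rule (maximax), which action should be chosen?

Row maxima: I=240, II=210, III=150, IV=245
Best best-case = 245 → IV.

IV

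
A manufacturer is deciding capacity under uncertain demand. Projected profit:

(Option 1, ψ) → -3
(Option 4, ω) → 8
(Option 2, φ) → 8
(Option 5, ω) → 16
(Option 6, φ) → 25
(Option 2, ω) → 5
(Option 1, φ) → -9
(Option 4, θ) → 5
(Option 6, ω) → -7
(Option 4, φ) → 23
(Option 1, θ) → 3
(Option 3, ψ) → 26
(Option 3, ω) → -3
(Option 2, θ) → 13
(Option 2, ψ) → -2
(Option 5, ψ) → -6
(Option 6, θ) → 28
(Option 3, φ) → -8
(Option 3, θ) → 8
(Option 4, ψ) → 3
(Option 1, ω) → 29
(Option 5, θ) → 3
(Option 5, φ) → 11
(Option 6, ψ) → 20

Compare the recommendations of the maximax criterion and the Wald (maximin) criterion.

maximax → Option 1; maximin → Option 4 (disagree)

Row maxima: Option 1=29, Option 2=13, Option 3=26, Option 4=23, Option 5=16, Option 6=28
Best best-case = 29 → Option 1.
Row minima: Option 1=-9, Option 2=-2, Option 3=-8, Option 4=3, Option 5=-6, Option 6=-7
Best worst-case = 3 → Option 4.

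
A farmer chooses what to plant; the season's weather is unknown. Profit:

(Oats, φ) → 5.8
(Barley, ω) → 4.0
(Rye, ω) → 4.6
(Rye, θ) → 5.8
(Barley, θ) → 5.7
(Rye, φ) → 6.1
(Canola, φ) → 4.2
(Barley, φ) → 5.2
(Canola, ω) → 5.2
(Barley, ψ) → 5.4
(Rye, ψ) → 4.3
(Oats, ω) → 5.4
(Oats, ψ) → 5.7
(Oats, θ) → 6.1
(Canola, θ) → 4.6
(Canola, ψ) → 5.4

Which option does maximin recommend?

Oats

Row minima: Rye=4.3, Barley=4.0, Oats=5.4, Canola=4.2
Best worst-case = 5.4 → Oats.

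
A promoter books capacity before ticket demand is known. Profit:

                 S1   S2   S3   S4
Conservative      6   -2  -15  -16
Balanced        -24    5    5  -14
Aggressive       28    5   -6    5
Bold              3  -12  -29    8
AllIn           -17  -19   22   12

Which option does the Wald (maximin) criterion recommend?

Row minima: Conservative=-16, Balanced=-24, Aggressive=-6, Bold=-29, AllIn=-19
Best worst-case = -6 → Aggressive.

Aggressive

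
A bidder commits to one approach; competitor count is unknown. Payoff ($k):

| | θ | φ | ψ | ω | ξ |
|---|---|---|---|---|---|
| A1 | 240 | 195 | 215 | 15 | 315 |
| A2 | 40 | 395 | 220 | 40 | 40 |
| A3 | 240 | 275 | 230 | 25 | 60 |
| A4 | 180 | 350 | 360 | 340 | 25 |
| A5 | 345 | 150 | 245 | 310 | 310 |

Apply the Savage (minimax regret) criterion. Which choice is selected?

Column bests: θ=345, φ=395, ψ=360, ω=340, ξ=315.
A1 regrets: 105, 200, 145, 325, 0 → max 325
A2 regrets: 305, 0, 140, 300, 275 → max 305
A3 regrets: 105, 120, 130, 315, 255 → max 315
A4 regrets: 165, 45, 0, 0, 290 → max 290
A5 regrets: 0, 245, 115, 30, 5 → max 245
Smallest max regret = 245 → A5.

A5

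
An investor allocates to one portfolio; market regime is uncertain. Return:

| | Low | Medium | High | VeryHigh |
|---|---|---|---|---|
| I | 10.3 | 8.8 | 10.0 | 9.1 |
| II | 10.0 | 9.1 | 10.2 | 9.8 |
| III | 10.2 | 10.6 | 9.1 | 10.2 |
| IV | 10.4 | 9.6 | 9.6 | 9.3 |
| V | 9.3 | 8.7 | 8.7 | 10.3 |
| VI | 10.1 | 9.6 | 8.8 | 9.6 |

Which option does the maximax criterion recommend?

Row maxima: I=10.3, II=10.2, III=10.6, IV=10.4, V=10.3, VI=10.1
Best best-case = 10.6 → III.

III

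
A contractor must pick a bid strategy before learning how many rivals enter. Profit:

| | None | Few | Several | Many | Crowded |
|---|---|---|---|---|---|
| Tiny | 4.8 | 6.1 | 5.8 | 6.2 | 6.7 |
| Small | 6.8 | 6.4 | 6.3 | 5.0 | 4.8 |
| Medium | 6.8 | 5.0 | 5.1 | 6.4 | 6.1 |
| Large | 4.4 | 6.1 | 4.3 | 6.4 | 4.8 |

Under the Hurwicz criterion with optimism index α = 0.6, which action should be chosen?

Tiny: 0.6·6.7 + 0.4·4.8 = 5.94
Small: 0.6·6.8 + 0.4·4.8 = 6
Medium: 0.6·6.8 + 0.4·5.0 = 6.08
Large: 0.6·6.4 + 0.4·4.3 = 5.56
Highest Hurwicz score = 6.08 → Medium.

Medium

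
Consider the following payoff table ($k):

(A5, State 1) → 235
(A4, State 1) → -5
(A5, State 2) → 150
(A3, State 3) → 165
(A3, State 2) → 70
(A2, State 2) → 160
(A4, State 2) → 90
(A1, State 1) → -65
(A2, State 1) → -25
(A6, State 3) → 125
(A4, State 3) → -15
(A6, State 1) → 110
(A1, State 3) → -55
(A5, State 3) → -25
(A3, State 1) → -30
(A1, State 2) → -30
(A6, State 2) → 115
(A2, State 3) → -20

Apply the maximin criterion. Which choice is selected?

A6

Row minima: A1=-65, A2=-25, A3=-30, A4=-15, A5=-25, A6=110
Best worst-case = 110 → A6.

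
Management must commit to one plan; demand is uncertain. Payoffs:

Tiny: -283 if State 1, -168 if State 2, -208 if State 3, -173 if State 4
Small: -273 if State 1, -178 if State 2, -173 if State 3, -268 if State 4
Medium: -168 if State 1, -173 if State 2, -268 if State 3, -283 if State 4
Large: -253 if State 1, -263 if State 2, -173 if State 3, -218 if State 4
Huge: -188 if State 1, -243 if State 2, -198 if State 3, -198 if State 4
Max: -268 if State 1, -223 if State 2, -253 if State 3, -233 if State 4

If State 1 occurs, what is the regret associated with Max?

100

Best payoff under State 1 is -168.
Regret = -168 − (-268) = 100.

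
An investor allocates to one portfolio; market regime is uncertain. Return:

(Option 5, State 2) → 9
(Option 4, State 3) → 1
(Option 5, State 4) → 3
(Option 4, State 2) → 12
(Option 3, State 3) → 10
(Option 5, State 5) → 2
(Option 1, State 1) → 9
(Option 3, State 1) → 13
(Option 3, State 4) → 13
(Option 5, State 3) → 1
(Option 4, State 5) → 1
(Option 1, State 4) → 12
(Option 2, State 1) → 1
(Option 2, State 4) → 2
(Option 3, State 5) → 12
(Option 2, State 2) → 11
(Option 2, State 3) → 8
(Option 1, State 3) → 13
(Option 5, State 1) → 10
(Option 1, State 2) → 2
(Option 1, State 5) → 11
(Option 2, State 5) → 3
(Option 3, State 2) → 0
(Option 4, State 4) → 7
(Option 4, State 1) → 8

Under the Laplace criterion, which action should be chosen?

Row averages: Option 1=9.4, Option 2=5, Option 3=9.6, Option 4=5.8, Option 5=5
Highest average = 9.6 → Option 3.

Option 3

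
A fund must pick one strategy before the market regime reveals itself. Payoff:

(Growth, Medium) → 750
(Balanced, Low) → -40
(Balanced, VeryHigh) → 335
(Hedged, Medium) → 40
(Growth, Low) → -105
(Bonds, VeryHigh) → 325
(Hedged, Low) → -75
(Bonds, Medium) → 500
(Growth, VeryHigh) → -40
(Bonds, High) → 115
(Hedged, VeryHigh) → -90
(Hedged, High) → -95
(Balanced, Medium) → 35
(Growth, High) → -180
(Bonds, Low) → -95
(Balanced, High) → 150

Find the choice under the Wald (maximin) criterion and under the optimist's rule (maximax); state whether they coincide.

maximin → Balanced; maximax → Growth (disagree)

Row minima: Bonds=-95, Growth=-180, Hedged=-95, Balanced=-40
Best worst-case = -40 → Balanced.
Row maxima: Bonds=500, Growth=750, Hedged=40, Balanced=335
Best best-case = 750 → Growth.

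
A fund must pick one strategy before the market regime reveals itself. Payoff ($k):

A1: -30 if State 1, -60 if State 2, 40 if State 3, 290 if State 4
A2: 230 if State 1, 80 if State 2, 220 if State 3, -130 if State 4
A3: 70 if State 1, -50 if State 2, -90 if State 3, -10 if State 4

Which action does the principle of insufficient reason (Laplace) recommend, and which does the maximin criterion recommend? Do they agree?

Row averages: A1=60, A2=100, A3=-20
Highest average = 100 → A2.
Row minima: A1=-60, A2=-130, A3=-90
Best worst-case = -60 → A1.

laplace → A2; maximin → A1 (disagree)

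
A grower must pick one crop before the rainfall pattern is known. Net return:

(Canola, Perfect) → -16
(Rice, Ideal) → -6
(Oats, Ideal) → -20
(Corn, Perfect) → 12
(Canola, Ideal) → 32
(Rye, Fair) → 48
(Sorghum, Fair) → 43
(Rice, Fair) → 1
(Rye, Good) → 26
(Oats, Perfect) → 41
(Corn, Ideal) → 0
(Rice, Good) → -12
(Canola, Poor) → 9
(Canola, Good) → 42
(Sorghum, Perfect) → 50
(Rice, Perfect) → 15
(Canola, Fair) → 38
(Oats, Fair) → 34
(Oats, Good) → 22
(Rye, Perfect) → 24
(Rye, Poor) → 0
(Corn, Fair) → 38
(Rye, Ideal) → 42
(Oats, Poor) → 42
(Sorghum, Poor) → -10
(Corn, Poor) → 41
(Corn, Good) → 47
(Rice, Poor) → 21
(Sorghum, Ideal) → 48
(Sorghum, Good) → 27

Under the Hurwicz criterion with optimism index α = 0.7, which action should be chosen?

Rye

Rice: 0.7·21 + 0.3·(-12) = 11.1
Corn: 0.7·47 + 0.3·0 = 32.9
Oats: 0.7·42 + 0.3·(-20) = 23.4
Sorghum: 0.7·50 + 0.3·(-10) = 32
Rye: 0.7·48 + 0.3·0 = 33.6
Canola: 0.7·42 + 0.3·(-16) = 24.6
Highest Hurwicz score = 33.6 → Rye.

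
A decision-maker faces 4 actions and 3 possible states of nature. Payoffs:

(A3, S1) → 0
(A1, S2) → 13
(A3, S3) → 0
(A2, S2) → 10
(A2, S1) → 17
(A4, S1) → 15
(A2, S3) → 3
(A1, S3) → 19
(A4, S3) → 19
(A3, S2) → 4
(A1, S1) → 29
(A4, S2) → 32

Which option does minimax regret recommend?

A4

Column bests: S1=29, S2=32, S3=19.
A1 regrets: 0, 19, 0 → max 19
A2 regrets: 12, 22, 16 → max 22
A3 regrets: 29, 28, 19 → max 29
A4 regrets: 14, 0, 0 → max 14
Smallest max regret = 14 → A4.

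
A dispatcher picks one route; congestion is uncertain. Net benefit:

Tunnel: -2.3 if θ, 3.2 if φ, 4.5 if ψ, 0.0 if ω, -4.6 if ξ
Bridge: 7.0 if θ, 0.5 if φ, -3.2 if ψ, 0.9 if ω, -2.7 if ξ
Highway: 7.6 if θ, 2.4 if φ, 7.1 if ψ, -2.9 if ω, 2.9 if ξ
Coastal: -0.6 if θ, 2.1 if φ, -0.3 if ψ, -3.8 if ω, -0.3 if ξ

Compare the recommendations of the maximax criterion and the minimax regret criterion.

maximax → Highway; minimax regret → Highway (agree)

Row maxima: Tunnel=4.5, Bridge=7.0, Highway=7.6, Coastal=2.1
Best best-case = 7.6 → Highway.
Column bests: θ=7.6, φ=3.2, ψ=7.1, ω=0.9, ξ=2.9.
Tunnel regrets: 9.9, 0.0, 2.6, 0.9, 7.5 → max 9.9
Bridge regrets: 0.6, 2.7, 10.3, 0.0, 5.6 → max 10.3
Highway regrets: 0.0, 0.8, 0.0, 3.8, 0.0 → max 3.8
Coastal regrets: 8.2, 1.1, 7.4, 4.7, 3.2 → max 8.2
Smallest max regret = 3.8 → Highway.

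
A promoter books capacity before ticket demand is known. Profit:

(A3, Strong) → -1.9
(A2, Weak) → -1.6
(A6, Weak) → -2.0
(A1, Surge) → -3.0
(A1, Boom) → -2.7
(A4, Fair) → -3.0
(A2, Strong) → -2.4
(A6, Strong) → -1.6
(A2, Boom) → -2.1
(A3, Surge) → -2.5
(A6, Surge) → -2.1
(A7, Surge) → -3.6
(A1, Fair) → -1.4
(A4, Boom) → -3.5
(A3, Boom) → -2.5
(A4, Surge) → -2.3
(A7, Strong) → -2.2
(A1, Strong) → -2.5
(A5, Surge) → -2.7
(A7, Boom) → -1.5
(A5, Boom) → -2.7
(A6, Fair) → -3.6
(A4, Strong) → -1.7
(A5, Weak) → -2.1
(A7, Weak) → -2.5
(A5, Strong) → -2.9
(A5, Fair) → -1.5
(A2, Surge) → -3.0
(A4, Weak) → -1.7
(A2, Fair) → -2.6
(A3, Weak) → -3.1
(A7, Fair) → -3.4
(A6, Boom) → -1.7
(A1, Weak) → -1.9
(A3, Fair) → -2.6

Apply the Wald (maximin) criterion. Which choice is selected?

Row minima: A1=-3.0, A2=-3.0, A3=-3.1, A4=-3.5, A5=-2.9, A6=-3.6, A7=-3.6
Best worst-case = -2.9 → A5.

A5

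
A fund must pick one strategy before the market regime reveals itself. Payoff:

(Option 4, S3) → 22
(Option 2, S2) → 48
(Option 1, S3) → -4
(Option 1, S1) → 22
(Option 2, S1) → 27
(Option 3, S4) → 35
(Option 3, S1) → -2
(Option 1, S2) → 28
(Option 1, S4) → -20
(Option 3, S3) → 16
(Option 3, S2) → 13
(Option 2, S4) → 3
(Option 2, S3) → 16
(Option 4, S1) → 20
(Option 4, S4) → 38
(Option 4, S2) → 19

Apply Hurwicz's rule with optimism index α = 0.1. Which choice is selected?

Option 4

Option 1: 0.1·28 + 0.9·(-20) = -15.2
Option 2: 0.1·48 + 0.9·3 = 7.5
Option 3: 0.1·35 + 0.9·(-2) = 1.7
Option 4: 0.1·38 + 0.9·19 = 20.9
Highest Hurwicz score = 20.9 → Option 4.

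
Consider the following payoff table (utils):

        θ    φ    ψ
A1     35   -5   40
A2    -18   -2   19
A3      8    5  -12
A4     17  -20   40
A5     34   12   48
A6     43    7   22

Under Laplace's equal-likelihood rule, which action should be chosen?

Row averages: A1=70/3, A2=-1/3, A3=1/3, A4=37/3, A5=94/3, A6=24
Highest average = 94/3 → A5.

A5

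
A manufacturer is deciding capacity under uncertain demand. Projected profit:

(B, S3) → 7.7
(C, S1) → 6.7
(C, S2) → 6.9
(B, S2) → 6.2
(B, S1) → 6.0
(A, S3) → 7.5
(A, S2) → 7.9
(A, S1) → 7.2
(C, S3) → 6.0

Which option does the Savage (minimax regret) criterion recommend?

Column bests: S1=7.2, S2=7.9, S3=7.7.
A regrets: 0.0, 0.0, 0.2 → max 0.2
B regrets: 1.2, 1.7, 0.0 → max 1.7
C regrets: 0.5, 1.0, 1.7 → max 1.7
Smallest max regret = 0.2 → A.

A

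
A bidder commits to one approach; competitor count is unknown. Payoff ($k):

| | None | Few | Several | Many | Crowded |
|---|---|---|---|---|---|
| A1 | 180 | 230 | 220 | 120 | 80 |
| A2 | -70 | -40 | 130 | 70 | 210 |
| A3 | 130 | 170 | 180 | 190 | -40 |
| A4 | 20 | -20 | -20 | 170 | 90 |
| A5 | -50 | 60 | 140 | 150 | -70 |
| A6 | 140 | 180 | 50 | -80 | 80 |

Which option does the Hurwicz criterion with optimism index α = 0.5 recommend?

A1: 0.5·230 + 0.5·80 = 155
A2: 0.5·210 + 0.5·(-70) = 70
A3: 0.5·190 + 0.5·(-40) = 75
A4: 0.5·170 + 0.5·(-20) = 75
A5: 0.5·150 + 0.5·(-70) = 40
A6: 0.5·180 + 0.5·(-80) = 50
Highest Hurwicz score = 155 → A1.

A1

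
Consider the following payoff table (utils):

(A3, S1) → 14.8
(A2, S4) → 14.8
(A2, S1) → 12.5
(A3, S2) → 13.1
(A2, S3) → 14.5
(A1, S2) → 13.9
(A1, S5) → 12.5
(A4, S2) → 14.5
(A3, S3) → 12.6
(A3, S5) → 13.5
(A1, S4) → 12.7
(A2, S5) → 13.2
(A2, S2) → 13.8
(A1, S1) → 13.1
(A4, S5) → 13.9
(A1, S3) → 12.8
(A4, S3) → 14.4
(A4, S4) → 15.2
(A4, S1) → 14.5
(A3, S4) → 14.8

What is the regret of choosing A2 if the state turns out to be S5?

0.7

Best payoff under S5 is 13.9.
Regret = 13.9 − 13.2 = 0.7.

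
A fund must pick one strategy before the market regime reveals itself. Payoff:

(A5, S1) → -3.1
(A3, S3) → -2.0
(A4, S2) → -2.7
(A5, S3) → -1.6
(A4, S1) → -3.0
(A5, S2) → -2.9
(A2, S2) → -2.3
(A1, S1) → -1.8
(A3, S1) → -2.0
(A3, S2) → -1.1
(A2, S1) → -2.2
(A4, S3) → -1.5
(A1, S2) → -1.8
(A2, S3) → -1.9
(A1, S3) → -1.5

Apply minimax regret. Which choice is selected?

Column bests: S1=-1.8, S2=-1.1, S3=-1.5.
A1 regrets: 0.0, 0.7, 0.0 → max 0.7
A2 regrets: 0.4, 1.2, 0.4 → max 1.2
A3 regrets: 0.2, 0.0, 0.5 → max 0.5
A4 regrets: 1.2, 1.6, 0.0 → max 1.6
A5 regrets: 1.3, 1.8, 0.1 → max 1.8
Smallest max regret = 0.5 → A3.

A3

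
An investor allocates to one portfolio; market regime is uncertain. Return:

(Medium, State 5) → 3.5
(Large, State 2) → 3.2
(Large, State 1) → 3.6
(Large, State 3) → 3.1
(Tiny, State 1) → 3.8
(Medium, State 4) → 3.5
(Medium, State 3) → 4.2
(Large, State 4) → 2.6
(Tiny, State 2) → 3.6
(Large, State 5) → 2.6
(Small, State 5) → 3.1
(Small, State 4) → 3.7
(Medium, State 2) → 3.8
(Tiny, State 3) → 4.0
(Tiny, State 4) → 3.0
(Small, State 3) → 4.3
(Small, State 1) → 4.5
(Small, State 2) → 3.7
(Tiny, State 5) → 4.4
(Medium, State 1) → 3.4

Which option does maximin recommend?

Row minima: Tiny=3.0, Small=3.1, Medium=3.4, Large=2.6
Best worst-case = 3.4 → Medium.

Medium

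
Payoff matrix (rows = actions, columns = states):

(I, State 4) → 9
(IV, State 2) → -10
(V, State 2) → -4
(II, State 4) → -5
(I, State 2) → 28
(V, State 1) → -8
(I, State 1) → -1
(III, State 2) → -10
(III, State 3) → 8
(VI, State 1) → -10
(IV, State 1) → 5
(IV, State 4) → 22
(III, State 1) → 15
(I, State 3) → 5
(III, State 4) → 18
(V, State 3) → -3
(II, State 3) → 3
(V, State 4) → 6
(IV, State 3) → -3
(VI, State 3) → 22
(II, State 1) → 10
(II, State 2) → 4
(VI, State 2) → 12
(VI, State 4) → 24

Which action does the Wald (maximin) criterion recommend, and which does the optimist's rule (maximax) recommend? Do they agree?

maximin → I; maximax → I (agree)

Row minima: I=-1, II=-5, III=-10, IV=-10, V=-8, VI=-10
Best worst-case = -1 → I.
Row maxima: I=28, II=10, III=18, IV=22, V=6, VI=24
Best best-case = 28 → I.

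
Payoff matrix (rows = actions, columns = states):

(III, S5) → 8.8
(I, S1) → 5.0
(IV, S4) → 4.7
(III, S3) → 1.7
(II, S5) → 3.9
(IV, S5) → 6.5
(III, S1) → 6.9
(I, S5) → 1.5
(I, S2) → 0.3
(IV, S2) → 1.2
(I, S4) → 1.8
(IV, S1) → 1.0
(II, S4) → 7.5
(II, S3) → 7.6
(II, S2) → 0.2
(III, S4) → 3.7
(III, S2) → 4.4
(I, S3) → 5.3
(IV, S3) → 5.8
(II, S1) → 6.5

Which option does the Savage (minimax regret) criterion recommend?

II

Column bests: S1=6.9, S2=4.4, S3=7.6, S4=7.5, S5=8.8.
I regrets: 1.9, 4.1, 2.3, 5.7, 7.3 → max 7.3
II regrets: 0.4, 4.2, 0.0, 0.0, 4.9 → max 4.9
III regrets: 0.0, 0.0, 5.9, 3.8, 0.0 → max 5.9
IV regrets: 5.9, 3.2, 1.8, 2.8, 2.3 → max 5.9
Smallest max regret = 4.9 → II.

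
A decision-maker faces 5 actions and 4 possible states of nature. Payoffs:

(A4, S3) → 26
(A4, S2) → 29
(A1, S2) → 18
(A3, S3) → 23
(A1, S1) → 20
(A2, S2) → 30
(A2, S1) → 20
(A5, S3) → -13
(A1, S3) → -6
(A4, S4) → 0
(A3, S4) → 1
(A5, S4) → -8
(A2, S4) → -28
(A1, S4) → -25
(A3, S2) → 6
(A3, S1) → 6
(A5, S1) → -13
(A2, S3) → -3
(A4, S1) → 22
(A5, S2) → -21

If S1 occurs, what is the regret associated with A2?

2

Best payoff under S1 is 22.
Regret = 22 − 20 = 2.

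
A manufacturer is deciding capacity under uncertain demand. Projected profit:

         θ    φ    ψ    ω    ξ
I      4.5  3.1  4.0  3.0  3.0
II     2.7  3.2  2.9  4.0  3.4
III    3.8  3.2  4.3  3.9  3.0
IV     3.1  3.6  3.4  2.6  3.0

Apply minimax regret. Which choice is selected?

III

Column bests: θ=4.5, φ=3.6, ψ=4.3, ω=4.0, ξ=3.4.
I regrets: 0.0, 0.5, 0.3, 1.0, 0.4 → max 1.0
II regrets: 1.8, 0.4, 1.4, 0.0, 0.0 → max 1.8
III regrets: 0.7, 0.4, 0.0, 0.1, 0.4 → max 0.7
IV regrets: 1.4, 0.0, 0.9, 1.4, 0.4 → max 1.4
Smallest max regret = 0.7 → III.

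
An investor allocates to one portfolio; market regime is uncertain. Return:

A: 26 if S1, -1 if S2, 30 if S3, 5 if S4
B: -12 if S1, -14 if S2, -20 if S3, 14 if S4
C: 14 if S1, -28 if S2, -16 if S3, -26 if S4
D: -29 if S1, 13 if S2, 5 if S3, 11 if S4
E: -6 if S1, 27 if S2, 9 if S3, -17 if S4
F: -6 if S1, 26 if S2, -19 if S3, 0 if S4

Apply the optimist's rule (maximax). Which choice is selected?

A

Row maxima: A=30, B=14, C=14, D=13, E=27, F=26
Best best-case = 30 → A.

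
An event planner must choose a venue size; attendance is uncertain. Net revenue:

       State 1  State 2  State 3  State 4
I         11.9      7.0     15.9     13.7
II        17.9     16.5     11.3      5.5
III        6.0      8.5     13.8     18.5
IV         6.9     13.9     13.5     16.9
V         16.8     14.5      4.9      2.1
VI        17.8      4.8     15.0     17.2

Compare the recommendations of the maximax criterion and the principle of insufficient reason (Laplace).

Row maxima: I=15.9, II=17.9, III=18.5, IV=16.9, V=16.8, VI=17.8
Best best-case = 18.5 → III.
Row averages: I=12.125, II=12.8, III=11.7, IV=12.8, V=9.575, VI=13.7
Highest average = 13.7 → VI.

maximax → III; laplace → VI (disagree)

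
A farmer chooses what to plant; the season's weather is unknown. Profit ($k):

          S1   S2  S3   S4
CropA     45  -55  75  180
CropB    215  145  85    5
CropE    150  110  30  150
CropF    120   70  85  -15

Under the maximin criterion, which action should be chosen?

CropE

Row minima: CropA=-55, CropB=5, CropE=30, CropF=-15
Best worst-case = 30 → CropE.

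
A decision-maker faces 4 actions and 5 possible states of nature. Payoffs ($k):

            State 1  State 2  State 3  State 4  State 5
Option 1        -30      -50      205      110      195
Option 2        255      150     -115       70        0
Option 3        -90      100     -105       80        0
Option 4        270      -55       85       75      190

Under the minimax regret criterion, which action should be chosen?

Option 4

Column bests: State 1=270, State 2=150, State 3=205, State 4=110, State 5=195.
Option 1 regrets: 300, 200, 0, 0, 0 → max 300
Option 2 regrets: 15, 0, 320, 40, 195 → max 320
Option 3 regrets: 360, 50, 310, 30, 195 → max 360
Option 4 regrets: 0, 205, 120, 35, 5 → max 205
Smallest max regret = 205 → Option 4.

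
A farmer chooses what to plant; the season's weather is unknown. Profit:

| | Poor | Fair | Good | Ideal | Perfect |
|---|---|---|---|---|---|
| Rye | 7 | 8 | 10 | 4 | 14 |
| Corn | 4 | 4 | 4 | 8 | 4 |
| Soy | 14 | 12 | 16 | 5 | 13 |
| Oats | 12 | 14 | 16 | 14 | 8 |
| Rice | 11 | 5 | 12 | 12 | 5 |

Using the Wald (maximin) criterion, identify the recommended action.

Oats

Row minima: Rye=4, Corn=4, Soy=5, Oats=8, Rice=5
Best worst-case = 8 → Oats.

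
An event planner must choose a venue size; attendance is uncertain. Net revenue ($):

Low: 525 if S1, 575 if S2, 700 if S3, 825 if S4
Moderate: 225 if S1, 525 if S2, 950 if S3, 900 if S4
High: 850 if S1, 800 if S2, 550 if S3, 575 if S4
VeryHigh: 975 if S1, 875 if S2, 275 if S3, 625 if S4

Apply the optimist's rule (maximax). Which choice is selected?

VeryHigh

Row maxima: Low=825, Moderate=950, High=850, VeryHigh=975
Best best-case = 975 → VeryHigh.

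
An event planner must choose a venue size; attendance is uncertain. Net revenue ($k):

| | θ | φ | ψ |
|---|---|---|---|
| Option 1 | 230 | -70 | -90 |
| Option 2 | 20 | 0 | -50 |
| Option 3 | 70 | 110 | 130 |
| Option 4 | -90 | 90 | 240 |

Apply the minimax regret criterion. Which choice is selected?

Column bests: θ=230, φ=110, ψ=240.
Option 1 regrets: 0, 180, 330 → max 330
Option 2 regrets: 210, 110, 290 → max 290
Option 3 regrets: 160, 0, 110 → max 160
Option 4 regrets: 320, 20, 0 → max 320
Smallest max regret = 160 → Option 3.

Option 3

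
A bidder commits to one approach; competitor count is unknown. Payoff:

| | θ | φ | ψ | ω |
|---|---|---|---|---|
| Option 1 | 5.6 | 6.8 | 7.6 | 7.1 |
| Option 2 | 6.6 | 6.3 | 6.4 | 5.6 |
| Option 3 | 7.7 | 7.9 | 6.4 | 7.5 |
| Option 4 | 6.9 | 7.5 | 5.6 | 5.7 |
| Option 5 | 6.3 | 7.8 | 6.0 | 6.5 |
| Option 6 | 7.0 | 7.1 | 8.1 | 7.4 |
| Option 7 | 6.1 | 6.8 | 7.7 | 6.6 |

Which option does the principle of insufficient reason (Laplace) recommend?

Option 6

Row averages: Option 1=6.775, Option 2=6.225, Option 3=7.375, Option 4=6.425, Option 5=6.65, Option 6=7.4, Option 7=6.8
Highest average = 7.4 → Option 6.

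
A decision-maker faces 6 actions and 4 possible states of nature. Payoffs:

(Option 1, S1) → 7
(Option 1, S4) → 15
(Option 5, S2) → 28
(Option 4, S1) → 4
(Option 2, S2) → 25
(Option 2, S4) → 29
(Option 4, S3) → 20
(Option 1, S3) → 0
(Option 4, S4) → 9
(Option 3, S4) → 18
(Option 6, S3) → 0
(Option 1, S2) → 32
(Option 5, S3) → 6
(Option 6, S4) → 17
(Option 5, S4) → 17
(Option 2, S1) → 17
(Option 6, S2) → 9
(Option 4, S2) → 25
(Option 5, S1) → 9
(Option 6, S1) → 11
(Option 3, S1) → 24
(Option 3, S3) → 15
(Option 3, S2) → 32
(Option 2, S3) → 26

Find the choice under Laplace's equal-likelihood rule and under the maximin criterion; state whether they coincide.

Row averages: Option 1=13.5, Option 2=24.25, Option 3=22.25, Option 4=14.5, Option 5=15, Option 6=9.25
Highest average = 24.25 → Option 2.
Row minima: Option 1=0, Option 2=17, Option 3=15, Option 4=4, Option 5=6, Option 6=0
Best worst-case = 17 → Option 2.

laplace → Option 2; maximin → Option 2 (agree)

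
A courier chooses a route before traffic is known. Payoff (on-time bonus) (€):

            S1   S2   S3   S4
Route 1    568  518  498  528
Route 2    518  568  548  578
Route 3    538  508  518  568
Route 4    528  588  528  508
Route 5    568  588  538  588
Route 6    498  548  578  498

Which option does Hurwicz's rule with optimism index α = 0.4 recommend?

Route 5

Route 1: 0.4·568 + 0.6·498 = 526
Route 2: 0.4·578 + 0.6·518 = 542
Route 3: 0.4·568 + 0.6·508 = 532
Route 4: 0.4·588 + 0.6·508 = 540
Route 5: 0.4·588 + 0.6·538 = 558
Route 6: 0.4·578 + 0.6·498 = 530
Highest Hurwicz score = 558 → Route 5.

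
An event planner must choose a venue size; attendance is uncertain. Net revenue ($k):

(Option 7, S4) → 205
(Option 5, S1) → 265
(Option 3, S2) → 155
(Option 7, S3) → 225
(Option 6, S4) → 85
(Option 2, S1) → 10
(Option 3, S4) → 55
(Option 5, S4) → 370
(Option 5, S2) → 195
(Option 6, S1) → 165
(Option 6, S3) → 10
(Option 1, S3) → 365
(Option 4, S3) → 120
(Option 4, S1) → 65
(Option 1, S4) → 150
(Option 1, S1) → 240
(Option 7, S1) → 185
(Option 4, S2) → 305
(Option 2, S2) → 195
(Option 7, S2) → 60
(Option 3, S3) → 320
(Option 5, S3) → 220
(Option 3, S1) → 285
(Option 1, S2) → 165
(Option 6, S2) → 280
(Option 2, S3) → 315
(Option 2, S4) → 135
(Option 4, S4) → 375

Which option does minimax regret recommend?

Option 5

Column bests: S1=285, S2=305, S3=365, S4=375.
Option 1 regrets: 45, 140, 0, 225 → max 225
Option 2 regrets: 275, 110, 50, 240 → max 275
Option 3 regrets: 0, 150, 45, 320 → max 320
Option 4 regrets: 220, 0, 245, 0 → max 245
Option 5 regrets: 20, 110, 145, 5 → max 145
Option 6 regrets: 120, 25, 355, 290 → max 355
Option 7 regrets: 100, 245, 140, 170 → max 245
Smallest max regret = 145 → Option 5.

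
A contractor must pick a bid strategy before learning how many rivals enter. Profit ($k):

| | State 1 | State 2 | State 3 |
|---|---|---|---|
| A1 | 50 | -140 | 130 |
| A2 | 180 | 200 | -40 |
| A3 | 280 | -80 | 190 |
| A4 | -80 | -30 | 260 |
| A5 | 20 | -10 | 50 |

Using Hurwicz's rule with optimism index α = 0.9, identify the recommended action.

A3

A1: 0.9·130 + 0.1·(-140) = 103
A2: 0.9·200 + 0.1·(-40) = 176
A3: 0.9·280 + 0.1·(-80) = 244
A4: 0.9·260 + 0.1·(-80) = 226
A5: 0.9·50 + 0.1·(-10) = 44
Highest Hurwicz score = 244 → A3.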